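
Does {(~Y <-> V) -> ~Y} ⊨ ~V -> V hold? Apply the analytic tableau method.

No

Initial set: {((~Y <-> V) -> ~Y); ~(~V -> V)}.
~(~V -> V): α-rule — add ~V, ~V.
((~Y <-> V) -> ~Y): β-rule — branch into ~(~Y <-> V)  //  ~Y.
  branch 1 (add ~(~Y <-> V)):
    ~(~Y <-> V): β-rule — branch into ~Y, ~V  //  ~~Y, V.
      branch 1.1 (add ~Y, ~V):
        ○ open, literals {V=F, Y=F}.
      branch 1.2 (add ~~Y, V):
        × closes — contains both V and ~V.
  branch 2 (add ~Y):
    ○ open, literals {V=F, Y=F}.
1 branch closed, 2 open.
An open branch gives a countermodel: V=F, Y=F (unmentioned atoms arbitrary); the premises hold there but the conclusion fails.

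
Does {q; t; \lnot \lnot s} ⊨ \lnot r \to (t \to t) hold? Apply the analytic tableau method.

Initial set: {q; t; \lnot \lnot s; \lnot (\lnot r \to (t \to t))}.
\lnot \lnot s: drop double negation, giving s.
\lnot (\lnot r \to (t \to t)): α-rule — add \lnot r, \lnot (t \to t).
\lnot (t \to t): α-rule — add t, \lnot t.
× closes — contains both t and \lnot t.
All 1 branch closes.
Every branch closed, so the premises entail the conclusion.

Yes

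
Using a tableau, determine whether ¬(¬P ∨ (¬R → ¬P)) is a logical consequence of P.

No

Initial set: {T P; F ¬(¬P ∨ (¬R → ¬P))}.
F ¬(¬P ∨ (¬R → ¬P)): β-rule — branch into T ¬P  //  T (¬R → ¬P).
  branch 1 (add T ¬P):
    × closes — contains both P and ¬P.
  branch 2 (add T (¬R → ¬P)):
    T (¬R → ¬P): β-rule — branch into F ¬R  //  T ¬P.
      branch 2.1 (add F ¬R):
        ○ open, literals {P=true, R=true}.
      branch 2.2 (add T ¬P):
        × closes — contains both P and ¬P.
2 branches closed, 1 open.
An open branch gives a countermodel: P=true, R=true (unmentioned atoms arbitrary); the premises hold there but the conclusion fails.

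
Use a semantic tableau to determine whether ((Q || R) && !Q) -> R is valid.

Assume the negation and expand:
Initial set: {!(((Q || R) && !Q) -> R)}.
!(((Q || R) && !Q) -> R): α-rule — add ((Q || R) && !Q), !R.
((Q || R) && !Q): α-rule — add (Q || R), !Q.
(Q || R): β-rule — branch into Q  //  R.
  branch 1 (add Q):
    × closes — contains both Q and !Q.
  branch 2 (add R):
    × closes — contains both R and !R.
All 2 branches close.
Every branch closed, so the negation is unsatisfiable and the formula is valid.

Valid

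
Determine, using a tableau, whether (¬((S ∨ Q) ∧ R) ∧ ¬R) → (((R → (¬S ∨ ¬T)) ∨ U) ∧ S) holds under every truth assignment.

Assume the negation and expand:
Initial set: {F ((¬((S ∨ Q) ∧ R) ∧ ¬R) → (((R → (¬S ∨ ¬T)) ∨ U) ∧ S))}.
F ((¬((S ∨ Q) ∧ R) ∧ ¬R) → (((R → (¬S ∨ ¬T)) ∨ U) ∧ S)): α-rule — add T (¬((S ∨ Q) ∧ R) ∧ ¬R), F (((R → (¬S ∨ ¬T)) ∨ U) ∧ S).
T (¬((S ∨ Q) ∧ R) ∧ ¬R): α-rule — add T ¬((S ∨ Q) ∧ R), T ¬R.
F (((R → (¬S ∨ ¬T)) ∨ U) ∧ S): β-rule — branch into F ((R → (¬S ∨ ¬T)) ∨ U)  //  F S.
  branch 1 (add F ((R → (¬S ∨ ¬T)) ∨ U)):
    F ((R → (¬S ∨ ¬T)) ∨ U): α-rule — add F (R → (¬S ∨ ¬T)), F U.
    F (R → (¬S ∨ ¬T)): α-rule — add T R, F (¬S ∨ ¬T).
    × closes — contains both R and ¬R.
  branch 2 (add F S):
    T ¬((S ∨ Q) ∧ R): β-rule — branch into F (S ∨ Q)  //  F R.
      branch 2.1 (add F (S ∨ Q)):
        F (S ∨ Q): α-rule — add F S, F Q.
        ○ open, literals {Q=false, R=false, S=false}.
      branch 2.2 (add F R):
        ○ open, literals {R=false, S=false}.
1 branch closed, 2 open.
An open branch gives a countermodel: Q=false, R=false, S=false (unmentioned atoms arbitrary); under it the original formula is false.

Not valid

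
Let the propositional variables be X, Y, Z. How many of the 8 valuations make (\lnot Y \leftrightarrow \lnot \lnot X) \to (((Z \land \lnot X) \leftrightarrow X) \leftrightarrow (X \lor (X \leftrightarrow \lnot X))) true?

5

Initial set: {((\lnot Y \leftrightarrow \lnot \lnot X) \to (((Z \land \lnot X) \leftrightarrow X) \leftrightarrow (X \lor (X \leftrightarrow \lnot X))))}.
((\lnot Y \leftrightarrow \lnot \lnot X) \to (((Z \land \lnot X) \leftrightarrow X) \leftrightarrow (X \lor (X \leftrightarrow \lnot X)))): β-rule — branch into \lnot (\lnot Y \leftrightarrow \lnot \lnot X)  //  (((Z \land \lnot X) \leftrightarrow X) \leftrightarrow (X \lor (X \leftrightarrow \lnot X))).
  branch 1 (add \lnot (\lnot Y \leftrightarrow \lnot \lnot X)):
    \lnot (\lnot Y \leftrightarrow \lnot \lnot X): β-rule — branch into \lnot Y, \lnot \lnot \lnot X  //  \lnot \lnot Y, \lnot \lnot X.
      branch 1.1 (add \lnot Y, \lnot \lnot \lnot X):
        \lnot \lnot \lnot X: drop double negation, giving \lnot X.
        ○ open, literals {X=false, Y=false}.
      branch 1.2 (add \lnot \lnot Y, \lnot \lnot X):
        \lnot \lnot X: drop double negation, giving X.
        ○ open, literals {X=true, Y=true}.
  branch 2 (add (((Z \land \lnot X) \leftrightarrow X) \leftrightarrow (X \lor (X \leftrightarrow \lnot X)))):
    (((Z \land \lnot X) \leftrightarrow X) \leftrightarrow (X \lor (X \leftrightarrow \lnot X))): β-rule — branch into ((Z \land \lnot X) \leftrightarrow X), (X \lor (X \leftrightarrow \lnot X))  //  \lnot ((Z \land \lnot X) \leftrightarrow X), \lnot (X \lor (X \leftrightarrow \lnot X)).
      branch 2.1 (add ((Z \land \lnot X) \leftrightarrow X), (X \lor (X \leftrightarrow \lnot X))):
        ((Z \land \lnot X) \leftrightarrow X): β-rule — branch into (Z \land \lnot X), X  //  \lnot (Z \land \lnot X), \lnot X.
          branch 2.1.1 (add (Z \land \lnot X), X):
            (Z \land \lnot X): α-rule — add Z, \lnot X.
            × closes — contains both X and \lnot X.
          branch 2.1.2 (add \lnot (Z \land \lnot X), \lnot X):
            (X \lor (X \leftrightarrow \lnot X)): β-rule — branch into X  //  (X \leftrightarrow \lnot X).
              branch 2.1.2.1 (add X):
                × closes — contains both X and \lnot X.
              branch 2.1.2.2 (add (X \leftrightarrow \lnot X)):
                \lnot (Z \land \lnot X): β-rule — branch into \lnot Z  //  \lnot \lnot X.
                  branch 2.1.2.2.1 (add \lnot Z):
                    (X \leftrightarrow \lnot X): β-rule — branch into X, \lnot X  //  \lnot X, \lnot \lnot X.
                      branch 2.1.2.2.1.1 (add X, \lnot X):
                        × closes — contains both X and \lnot X.
                      branch 2.1.2.2.1.2 (add \lnot X, \lnot \lnot X):
                        × closes — contains both X and \lnot X.
                  branch 2.1.2.2.2 (add \lnot \lnot X):
                    × closes — contains both X and \lnot X.
      branch 2.2 (add \lnot ((Z \land \lnot X) \leftrightarrow X), \lnot (X \lor (X \leftrightarrow \lnot X))):
        \lnot (X \lor (X \leftrightarrow \lnot X)): α-rule — add \lnot X, \lnot (X \leftrightarrow \lnot X).
        \lnot ((Z \land \lnot X) \leftrightarrow X): β-rule — branch into (Z \land \lnot X), \lnot X  //  \lnot (Z \land \lnot X), X.
          branch 2.2.1 (add (Z \land \lnot X), \lnot X):
            (Z \land \lnot X): α-rule — add Z, \lnot X.
            \lnot (X \leftrightarrow \lnot X): β-rule — branch into X, \lnot \lnot X  //  \lnot X, \lnot X.
              branch 2.2.1.1 (add X, \lnot \lnot X):
                × closes — contains both X and \lnot X.
              branch 2.2.1.2 (add \lnot X, \lnot X):
                ○ open, literals {X=false, Z=true}.
          branch 2.2.2 (add \lnot (Z \land \lnot X), X):
            × closes — contains both X and \lnot X.
7 branches closed, 3 open.
Each open branch fixes some atoms; the unmentioned ones are free. Counting distinct full assignments: branch {X=false, Y=false} (Z) contributes 2 new; branch {X=true, Y=true} (Z) contributes 2 new; branch {X=false, Z=true} (Y) contributes 1 new. Total: 5.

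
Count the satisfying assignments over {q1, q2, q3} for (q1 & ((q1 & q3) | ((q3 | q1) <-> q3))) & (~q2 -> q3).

2

Initial set: {((q1 & ((q1 & q3) | ((q3 | q1) <-> q3))) & (~q2 -> q3))}.
((q1 & ((q1 & q3) | ((q3 | q1) <-> q3))) & (~q2 -> q3)): α-rule — add (q1 & ((q1 & q3) | ((q3 | q1) <-> q3))), (~q2 -> q3).
(q1 & ((q1 & q3) | ((q3 | q1) <-> q3))): α-rule — add q1, ((q1 & q3) | ((q3 | q1) <-> q3)).
(~q2 -> q3): β-rule — branch into ~~q2  //  q3.
  branch 1 (add ~~q2):
    ((q1 & q3) | ((q3 | q1) <-> q3)): β-rule — branch into (q1 & q3)  //  ((q3 | q1) <-> q3).
      branch 1.1 (add (q1 & q3)):
        (q1 & q3): α-rule — add q1, q3.
        ○ open, literals {q1=true, q2=true, q3=true}.
      branch 1.2 (add ((q3 | q1) <-> q3)):
        ((q3 | q1) <-> q3): β-rule — branch into (q3 | q1), q3  //  ~(q3 | q1), ~q3.
          branch 1.2.1 (add (q3 | q1), q3):
            (q3 | q1): β-rule — branch into q3  //  q1.
              branch 1.2.1.1 (add q3):
                ○ open, literals {q1=true, q2=true, q3=true}.
              branch 1.2.1.2 (add q1):
                ○ open, literals {q1=true, q2=true, q3=true}.
          branch 1.2.2 (add ~(q3 | q1), ~q3):
            ~(q3 | q1): α-rule — add ~q3, ~q1.
            × closes — contains both q1 and ~q1.
  branch 2 (add q3):
    ((q1 & q3) | ((q3 | q1) <-> q3)): β-rule — branch into (q1 & q3)  //  ((q3 | q1) <-> q3).
      branch 2.1 (add (q1 & q3)):
        (q1 & q3): α-rule — add q1, q3.
        ○ open, literals {q1=true, q3=true}.
      branch 2.2 (add ((q3 | q1) <-> q3)):
        ((q3 | q1) <-> q3): β-rule — branch into (q3 | q1), q3  //  ~(q3 | q1), ~q3.
          branch 2.2.1 (add (q3 | q1), q3):
            (q3 | q1): β-rule — branch into q3  //  q1.
              branch 2.2.1.1 (add q3):
                ○ open, literals {q1=true, q3=true}.
              branch 2.2.1.2 (add q1):
                ○ open, literals {q1=true, q3=true}.
          branch 2.2.2 (add ~(q3 | q1), ~q3):
            × closes — contains both q3 and ~q3.
2 branches closed, 6 open.
Each open branch fixes some atoms; the unmentioned ones are free. Counting distinct full assignments: branch {q1=true, q2=true, q3=true} (none free) contributes 1 new; branch {q1=true, q2=true, q3=true} (none free) contributes 0 new; branch {q1=true, q2=true, q3=true} (none free) contributes 0 new; branch {q1=true, q3=true} (q2) contributes 1 new; branch {q1=true, q3=true} (q2) contributes 0 new; branch {q1=true, q3=true} (q2) contributes 0 new. Total: 2.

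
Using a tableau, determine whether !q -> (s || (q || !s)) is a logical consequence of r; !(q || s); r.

Yes

Initial set: {r; !(q || s); r; !(!q -> (s || (q || !s)))}.
!(q || s): α-rule — add !q, !s.
!(!q -> (s || (q || !s))): α-rule — add !q, !(s || (q || !s)).
!(s || (q || !s)): α-rule — add !s, !(q || !s).
!(q || !s): α-rule — add !q, !!s.
× closes — contains both s and !s.
All 1 branch closes.
Every branch closed, so the premises entail the conclusion.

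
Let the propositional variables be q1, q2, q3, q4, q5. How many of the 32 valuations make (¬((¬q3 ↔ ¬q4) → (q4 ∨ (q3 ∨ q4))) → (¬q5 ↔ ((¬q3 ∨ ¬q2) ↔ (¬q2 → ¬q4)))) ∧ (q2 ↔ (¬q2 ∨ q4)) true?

Initial set: {T ((¬((¬q3 ↔ ¬q4) → (q4 ∨ (q3 ∨ q4))) → (¬q5 ↔ ((¬q3 ∨ ¬q2) ↔ (¬q2 → ¬q4)))) ∧ (q2 ↔ (¬q2 ∨ q4)))}.
T ((¬((¬q3 ↔ ¬q4) → (q4 ∨ (q3 ∨ q4))) → (¬q5 ↔ ((¬q3 ∨ ¬q2) ↔ (¬q2 → ¬q4)))) ∧ (q2 ↔ (¬q2 ∨ q4))): α-rule — add T (¬((¬q3 ↔ ¬q4) → (q4 ∨ (q3 ∨ q4))) → (¬q5 ↔ ((¬q3 ∨ ¬q2) ↔ (¬q2 → ¬q4)))), T (q2 ↔ (¬q2 ∨ q4)).
T (¬((¬q3 ↔ ¬q4) → (q4 ∨ (q3 ∨ q4))) → (¬q5 ↔ ((¬q3 ∨ ¬q2) ↔ (¬q2 → ¬q4)))): β-rule — branch into F ¬((¬q3 ↔ ¬q4) → (q4 ∨ (q3 ∨ q4)))  //  T (¬q5 ↔ ((¬q3 ∨ ¬q2) ↔ (¬q2 → ¬q4))).
  branch 1 (add F ¬((¬q3 ↔ ¬q4) → (q4 ∨ (q3 ∨ q4)))):
    T (q2 ↔ (¬q2 ∨ q4)): β-rule — branch into T q2, T (¬q2 ∨ q4)  //  F q2, F (¬q2 ∨ q4).
      branch 1.1 (add T q2, T (¬q2 ∨ q4)):
        F ¬((¬q3 ↔ ¬q4) → (q4 ∨ (q3 ∨ q4))): β-rule — branch into F (¬q3 ↔ ¬q4)  //  T (q4 ∨ (q3 ∨ q4)).
          branch 1.1.1 (add F (¬q3 ↔ ¬q4)):
            T (¬q2 ∨ q4): β-rule — branch into T ¬q2  //  T q4.
              branch 1.1.1.1 (add T ¬q2):
                × closes — contains both q2 and ¬q2.
              branch 1.1.1.2 (add T q4):
                F (¬q3 ↔ ¬q4): β-rule — branch into T ¬q3, F ¬q4  //  F ¬q3, T ¬q4.
                  branch 1.1.1.2.1 (add T ¬q3, F ¬q4):
                    ○ open, literals {q2=true, q3=false, q4=true}.
                  branch 1.1.1.2.2 (add F ¬q3, T ¬q4):
                    × closes — contains both q4 and ¬q4.
          branch 1.1.2 (add T (q4 ∨ (q3 ∨ q4))):
            T (¬q2 ∨ q4): β-rule — branch into T ¬q2  //  T q4.
              branch 1.1.2.1 (add T ¬q2):
                × closes — contains both q2 and ¬q2.
              branch 1.1.2.2 (add T q4):
                T (q4 ∨ (q3 ∨ q4)): β-rule — branch into T q4  //  T (q3 ∨ q4).
                  branch 1.1.2.2.1 (add T q4):
                    ○ open, literals {q2=true, q4=true}.
                  branch 1.1.2.2.2 (add T (q3 ∨ q4)):
                    T (q3 ∨ q4): β-rule — branch into T q3  //  T q4.
                      branch 1.1.2.2.2.1 (add T q3):
                        ○ open, literals {q2=true, q3=true, q4=true}.
                      branch 1.1.2.2.2.2 (add T q4):
                        ○ open, literals {q2=true, q4=true}.
      branch 1.2 (add F q2, F (¬q2 ∨ q4)):
        F (¬q2 ∨ q4): α-rule — add F ¬q2, F q4.
        × closes — contains both q2 and ¬q2.
  branch 2 (add T (¬q5 ↔ ((¬q3 ∨ ¬q2) ↔ (¬q2 → ¬q4)))):
    T (q2 ↔ (¬q2 ∨ q4)): β-rule — branch into T q2, T (¬q2 ∨ q4)  //  F q2, F (¬q2 ∨ q4).
      branch 2.1 (add T q2, T (¬q2 ∨ q4)):
        T (¬q5 ↔ ((¬q3 ∨ ¬q2) ↔ (¬q2 → ¬q4))): β-rule — branch into T ¬q5, T ((¬q3 ∨ ¬q2) ↔ (¬q2 → ¬q4))  //  F ¬q5, F ((¬q3 ∨ ¬q2) ↔ (¬q2 → ¬q4)).
          branch 2.1.1 (add T ¬q5, T ((¬q3 ∨ ¬q2) ↔ (¬q2 → ¬q4))):
            T (¬q2 ∨ q4): β-rule — branch into T ¬q2  //  T q4.
              branch 2.1.1.1 (add T ¬q2):
                × closes — contains both q2 and ¬q2.
              branch 2.1.1.2 (add T q4):
                T ((¬q3 ∨ ¬q2) ↔ (¬q2 → ¬q4)): β-rule — branch into T (¬q3 ∨ ¬q2), T (¬q2 → ¬q4)  //  F (¬q3 ∨ ¬q2), F (¬q2 → ¬q4).
                  branch 2.1.1.2.1 (add T (¬q3 ∨ ¬q2), T (¬q2 → ¬q4)):
                    T (¬q3 ∨ ¬q2): β-rule — branch into T ¬q3  //  T ¬q2.
                      branch 2.1.1.2.1.1 (add T ¬q3):
                        T (¬q2 → ¬q4): β-rule — branch into F ¬q2  //  T ¬q4.
                          branch 2.1.1.2.1.1.1 (add F ¬q2):
                            ○ open, literals {q2=true, q3=false, q4=true, q5=false}.
                          branch 2.1.1.2.1.1.2 (add T ¬q4):
                            × closes — contains both q4 and ¬q4.
                      branch 2.1.1.2.1.2 (add T ¬q2):
                        × closes — contains both q2 and ¬q2.
                  branch 2.1.1.2.2 (add F (¬q3 ∨ ¬q2), F (¬q2 → ¬q4)):
                    F (¬q3 ∨ ¬q2): α-rule — add F ¬q3, F ¬q2.
                    F (¬q2 → ¬q4): α-rule — add T ¬q2, F ¬q4.
                    × closes — contains both q2 and ¬q2.
          branch 2.1.2 (add F ¬q5, F ((¬q3 ∨ ¬q2) ↔ (¬q2 → ¬q4))):
            T (¬q2 ∨ q4): β-rule — branch into T ¬q2  //  T q4.
              branch 2.1.2.1 (add T ¬q2):
                × closes — contains both q2 and ¬q2.
              branch 2.1.2.2 (add T q4):
                F ((¬q3 ∨ ¬q2) ↔ (¬q2 → ¬q4)): β-rule — branch into T (¬q3 ∨ ¬q2), F (¬q2 → ¬q4)  //  F (¬q3 ∨ ¬q2), T (¬q2 → ¬q4).
                  branch 2.1.2.2.1 (add T (¬q3 ∨ ¬q2), F (¬q2 → ¬q4)):
                    F (¬q2 → ¬q4): α-rule — add T ¬q2, F ¬q4.
                    × closes — contains both q2 and ¬q2.
                  branch 2.1.2.2.2 (add F (¬q3 ∨ ¬q2), T (¬q2 → ¬q4)):
                    F (¬q3 ∨ ¬q2): α-rule — add F ¬q3, F ¬q2.
                    T (¬q2 → ¬q4): β-rule — branch into F ¬q2  //  T ¬q4.
                      branch 2.1.2.2.2.1 (add F ¬q2):
                        ○ open, literals {q2=true, q3=true, q4=true, q5=true}.
                      branch 2.1.2.2.2.2 (add T ¬q4):
                        × closes — contains both q4 and ¬q4.
      branch 2.2 (add F q2, F (¬q2 ∨ q4)):
        F (¬q2 ∨ q4): α-rule — add F ¬q2, F q4.
        × closes — contains both q2 and ¬q2.
12 branches closed, 6 open.
Each open branch fixes some atoms; the unmentioned ones are free. Counting distinct full assignments: branch {q2=true, q3=false, q4=true} (q1, q5) contributes 4 new; branch {q2=true, q4=true} (q1, q3, q5) contributes 4 new; branch {q2=true, q3=true, q4=true} (q1, q5) contributes 0 new; branch {q2=true, q4=true} (q1, q3, q5) contributes 0 new; branch {q2=true, q3=false, q4=true, q5=false} (q1) contributes 0 new; branch {q2=true, q3=true, q4=true, q5=true} (q1) contributes 0 new. Total: 8.

8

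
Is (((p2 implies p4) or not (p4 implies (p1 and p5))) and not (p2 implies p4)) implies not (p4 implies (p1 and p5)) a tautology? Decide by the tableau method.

Valid

Assume the negation and expand:
Initial set: {not ((((p2 implies p4) or not (p4 implies (p1 and p5))) and not (p2 implies p4)) implies not (p4 implies (p1 and p5)))}.
not ((((p2 implies p4) or not (p4 implies (p1 and p5))) and not (p2 implies p4)) implies not (p4 implies (p1 and p5))): α-rule — add (((p2 implies p4) or not (p4 implies (p1 and p5))) and not (p2 implies p4)), not not (p4 implies (p1 and p5)).
(((p2 implies p4) or not (p4 implies (p1 and p5))) and not (p2 implies p4)): α-rule — add ((p2 implies p4) or not (p4 implies (p1 and p5))), not (p2 implies p4).
not (p2 implies p4): α-rule — add p2, not p4.
not not (p4 implies (p1 and p5)): β-rule — branch into not p4  //  (p1 and p5).
  branch 1 (add not p4):
    ((p2 implies p4) or not (p4 implies (p1 and p5))): β-rule — branch into (p2 implies p4)  //  not (p4 implies (p1 and p5)).
      branch 1.1 (add (p2 implies p4)):
        (p2 implies p4): β-rule — branch into not p2  //  p4.
          branch 1.1.1 (add not p2):
            × closes — contains both p2 and not p2.
          branch 1.1.2 (add p4):
            × closes — contains both p4 and not p4.
      branch 1.2 (add not (p4 implies (p1 and p5))):
        not (p4 implies (p1 and p5)): α-rule — add p4, not (p1 and p5).
        × closes — contains both p4 and not p4.
  branch 2 (add (p1 and p5)):
    (p1 and p5): α-rule — add p1, p5.
    ((p2 implies p4) or not (p4 implies (p1 and p5))): β-rule — branch into (p2 implies p4)  //  not (p4 implies (p1 and p5)).
      branch 2.1 (add (p2 implies p4)):
        (p2 implies p4): β-rule — branch into not p2  //  p4.
          branch 2.1.1 (add not p2):
            × closes — contains both p2 and not p2.
          branch 2.1.2 (add p4):
            × closes — contains both p4 and not p4.
      branch 2.2 (add not (p4 implies (p1 and p5))):
        not (p4 implies (p1 and p5)): α-rule — add p4, not (p1 and p5).
        × closes — contains both p4 and not p4.
All 6 branches close.
Every branch closed, so the negation is unsatisfiable and the formula is valid.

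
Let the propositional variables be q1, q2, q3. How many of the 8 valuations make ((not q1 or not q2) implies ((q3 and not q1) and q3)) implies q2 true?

Initial set: {(((not q1 or not q2) implies ((q3 and not q1) and q3)) implies q2)}.
(((not q1 or not q2) implies ((q3 and not q1) and q3)) implies q2): β-rule — branch into not ((not q1 or not q2) implies ((q3 and not q1) and q3))  //  q2.
  branch 1 (add not ((not q1 or not q2) implies ((q3 and not q1) and q3))):
    not ((not q1 or not q2) implies ((q3 and not q1) and q3)): α-rule — add (not q1 or not q2), not ((q3 and not q1) and q3).
    (not q1 or not q2): β-rule — branch into not q1  //  not q2.
      branch 1.1 (add not q1):
        not ((q3 and not q1) and q3): β-rule — branch into not (q3 and not q1)  //  not q3.
          branch 1.1.1 (add not (q3 and not q1)):
            not (q3 and not q1): β-rule — branch into not q3  //  not not q1.
              branch 1.1.1.1 (add not q3):
                ○ open, literals {q1=0, q3=0}.
              branch 1.1.1.2 (add not not q1):
                × closes — contains both q1 and not q1.
          branch 1.1.2 (add not q3):
            ○ open, literals {q1=0, q3=0}.
      branch 1.2 (add not q2):
        not ((q3 and not q1) and q3): β-rule — branch into not (q3 and not q1)  //  not q3.
          branch 1.2.1 (add not (q3 and not q1)):
            not (q3 and not q1): β-rule — branch into not q3  //  not not q1.
              branch 1.2.1.1 (add not q3):
                ○ open, literals {q2=0, q3=0}.
              branch 1.2.1.2 (add not not q1):
                ○ open, literals {q1=1, q2=0}.
          branch 1.2.2 (add not q3):
            ○ open, literals {q2=0, q3=0}.
  branch 2 (add q2):
    ○ open, literals {q2=1}.
1 branch closed, 6 open.
Each open branch fixes some atoms; the unmentioned ones are free. Counting distinct full assignments: branch {q1=0, q3=0} (q2) contributes 2 new; branch {q1=0, q3=0} (q2) contributes 0 new; branch {q2=0, q3=0} (q1) contributes 1 new; branch {q1=1, q2=0} (q3) contributes 1 new; branch {q2=0, q3=0} (q1) contributes 0 new; branch {q2=1} (q1, q3) contributes 3 new. Total: 7.

7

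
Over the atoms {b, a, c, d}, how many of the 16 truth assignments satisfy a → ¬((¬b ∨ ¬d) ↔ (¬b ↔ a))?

10

Initial set: {T (a → ¬((¬b ∨ ¬d) ↔ (¬b ↔ a)))}.
T (a → ¬((¬b ∨ ¬d) ↔ (¬b ↔ a))): β-rule — branch into F a  //  T ¬((¬b ∨ ¬d) ↔ (¬b ↔ a)).
  branch 1 (add F a):
    ○ open, literals {a=F}.
  branch 2 (add T ¬((¬b ∨ ¬d) ↔ (¬b ↔ a))):
    T ¬((¬b ∨ ¬d) ↔ (¬b ↔ a)): β-rule — branch into T (¬b ∨ ¬d), F (¬b ↔ a)  //  F (¬b ∨ ¬d), T (¬b ↔ a).
      branch 2.1 (add T (¬b ∨ ¬d), F (¬b ↔ a)):
        T (¬b ∨ ¬d): β-rule — branch into T ¬b  //  T ¬d.
          branch 2.1.1 (add T ¬b):
            F (¬b ↔ a): β-rule — branch into T ¬b, F a  //  F ¬b, T a.
              branch 2.1.1.1 (add T ¬b, F a):
                ○ open, literals {a=F, b=F}.
              branch 2.1.1.2 (add F ¬b, T a):
                × closes — contains both b and ¬b.
          branch 2.1.2 (add T ¬d):
            F (¬b ↔ a): β-rule — branch into T ¬b, F a  //  F ¬b, T a.
              branch 2.1.2.1 (add T ¬b, F a):
                ○ open, literals {a=F, b=F, d=F}.
              branch 2.1.2.2 (add F ¬b, T a):
                ○ open, literals {a=T, b=T, d=F}.
      branch 2.2 (add F (¬b ∨ ¬d), T (¬b ↔ a)):
        F (¬b ∨ ¬d): α-rule — add F ¬b, F ¬d.
        T (¬b ↔ a): β-rule — branch into T ¬b, T a  //  F ¬b, F a.
          branch 2.2.1 (add T ¬b, T a):
            × closes — contains both b and ¬b.
          branch 2.2.2 (add F ¬b, F a):
            ○ open, literals {a=F, b=T, d=T}.
2 branches closed, 5 open.
Each open branch fixes some atoms; the unmentioned ones are free. Counting distinct full assignments: branch {a=F} (b, c, d) contributes 8 new; branch {a=F, b=F} (c, d) contributes 0 new; branch {a=F, b=F, d=F} (c) contributes 0 new; branch {a=T, b=T, d=F} (c) contributes 2 new; branch {a=F, b=T, d=T} (c) contributes 0 new. Total: 10.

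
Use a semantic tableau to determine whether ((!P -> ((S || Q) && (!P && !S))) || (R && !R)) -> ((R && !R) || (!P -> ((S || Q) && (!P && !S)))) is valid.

Assume the negation and expand:
Initial set: {!(((!P -> ((S || Q) && (!P && !S))) || (R && !R)) -> ((R && !R) || (!P -> ((S || Q) && (!P && !S)))))}.
!(((!P -> ((S || Q) && (!P && !S))) || (R && !R)) -> ((R && !R) || (!P -> ((S || Q) && (!P && !S))))): α-rule — add ((!P -> ((S || Q) && (!P && !S))) || (R && !R)), !((R && !R) || (!P -> ((S || Q) && (!P && !S)))).
!((R && !R) || (!P -> ((S || Q) && (!P && !S)))): α-rule — add !(R && !R), !(!P -> ((S || Q) && (!P && !S))).
!(!P -> ((S || Q) && (!P && !S))): α-rule — add !P, !((S || Q) && (!P && !S)).
((!P -> ((S || Q) && (!P && !S))) || (R && !R)): β-rule — branch into (!P -> ((S || Q) && (!P && !S)))  //  (R && !R).
  branch 1 (add (!P -> ((S || Q) && (!P && !S)))):
    !(R && !R): β-rule — branch into !R  //  !!R.
      branch 1.1 (add !R):
        !((S || Q) && (!P && !S)): β-rule — branch into !(S || Q)  //  !(!P && !S).
          branch 1.1.1 (add !(S || Q)):
            !(S || Q): α-rule — add !S, !Q.
            (!P -> ((S || Q) && (!P && !S))): β-rule — branch into !!P  //  ((S || Q) && (!P && !S)).
              branch 1.1.1.1 (add !!P):
                × closes — contains both P and !P.
              branch 1.1.1.2 (add ((S || Q) && (!P && !S))):
                ((S || Q) && (!P && !S)): α-rule — add (S || Q), (!P && !S).
                (!P && !S): α-rule — add !P, !S.
                (S || Q): β-rule — branch into S  //  Q.
                  branch 1.1.1.2.1 (add S):
                    × closes — contains both S and !S.
                  branch 1.1.1.2.2 (add Q):
                    × closes — contains both Q and !Q.
          branch 1.1.2 (add !(!P && !S)):
            (!P -> ((S || Q) && (!P && !S))): β-rule — branch into !!P  //  ((S || Q) && (!P && !S)).
              branch 1.1.2.1 (add !!P):
                × closes — contains both P and !P.
              branch 1.1.2.2 (add ((S || Q) && (!P && !S))):
                ((S || Q) && (!P && !S)): α-rule — add (S || Q), (!P && !S).
                (!P && !S): α-rule — add !P, !S.
                !(!P && !S): β-rule — branch into !!P  //  !!S.
                  branch 1.1.2.2.1 (add !!P):
                    × closes — contains both P and !P.
                  branch 1.1.2.2.2 (add !!S):
                    × closes — contains both S and !S.
      branch 1.2 (add !!R):
        !((S || Q) && (!P && !S)): β-rule — branch into !(S || Q)  //  !(!P && !S).
          branch 1.2.1 (add !(S || Q)):
            !(S || Q): α-rule — add !S, !Q.
            (!P -> ((S || Q) && (!P && !S))): β-rule — branch into !!P  //  ((S || Q) && (!P && !S)).
              branch 1.2.1.1 (add !!P):
                × closes — contains both P and !P.
              branch 1.2.1.2 (add ((S || Q) && (!P && !S))):
                ((S || Q) && (!P && !S)): α-rule — add (S || Q), (!P && !S).
                (!P && !S): α-rule — add !P, !S.
                (S || Q): β-rule — branch into S  //  Q.
                  branch 1.2.1.2.1 (add S):
                    × closes — contains both S and !S.
                  branch 1.2.1.2.2 (add Q):
                    × closes — contains both Q and !Q.
          branch 1.2.2 (add !(!P && !S)):
            (!P -> ((S || Q) && (!P && !S))): β-rule — branch into !!P  //  ((S || Q) && (!P && !S)).
              branch 1.2.2.1 (add !!P):
                × closes — contains both P and !P.
              branch 1.2.2.2 (add ((S || Q) && (!P && !S))):
                ((S || Q) && (!P && !S)): α-rule — add (S || Q), (!P && !S).
                (!P && !S): α-rule — add !P, !S.
                !(!P && !S): β-rule — branch into !!P  //  !!S.
                  branch 1.2.2.2.1 (add !!P):
                    × closes — contains both P and !P.
                  branch 1.2.2.2.2 (add !!S):
                    × closes — contains both S and !S.
  branch 2 (add (R && !R)):
    (R && !R): α-rule — add R, !R.
    × closes — contains both R and !R.
All 13 branches close.
Every branch closed, so the negation is unsatisfiable and the formula is valid.

Valid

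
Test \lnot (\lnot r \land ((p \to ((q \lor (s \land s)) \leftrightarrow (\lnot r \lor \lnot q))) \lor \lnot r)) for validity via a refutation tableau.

Not valid

Assume the negation and expand:
Initial set: {\lnot \lnot (\lnot r \land ((p \to ((q \lor (s \land s)) \leftrightarrow (\lnot r \lor \lnot q))) \lor \lnot r))}.
\lnot \lnot (\lnot r \land ((p \to ((q \lor (s \land s)) \leftrightarrow (\lnot r \lor \lnot q))) \lor \lnot r)): α-rule — add \lnot r, ((p \to ((q \lor (s \land s)) \leftrightarrow (\lnot r \lor \lnot q))) \lor \lnot r).
((p \to ((q \lor (s \land s)) \leftrightarrow (\lnot r \lor \lnot q))) \lor \lnot r): β-rule — branch into (p \to ((q \lor (s \land s)) \leftrightarrow (\lnot r \lor \lnot q)))  //  \lnot r.
  branch 1 (add (p \to ((q \lor (s \land s)) \leftrightarrow (\lnot r \lor \lnot q)))):
    (p \to ((q \lor (s \land s)) \leftrightarrow (\lnot r \lor \lnot q))): β-rule — branch into \lnot p  //  ((q \lor (s \land s)) \leftrightarrow (\lnot r \lor \lnot q)).
      branch 1.1 (add \lnot p):
        ○ open, literals {p=false, r=false}.
      branch 1.2 (add ((q \lor (s \land s)) \leftrightarrow (\lnot r \lor \lnot q))):
        ((q \lor (s \land s)) \leftrightarrow (\lnot r \lor \lnot q)): β-rule — branch into (q \lor (s \land s)), (\lnot r \lor \lnot q)  //  \lnot (q \lor (s \land s)), \lnot (\lnot r \lor \lnot q).
          branch 1.2.1 (add (q \lor (s \land s)), (\lnot r \lor \lnot q)):
            (q \lor (s \land s)): β-rule — branch into q  //  (s \land s).
              branch 1.2.1.1 (add q):
                (\lnot r \lor \lnot q): β-rule — branch into \lnot r  //  \lnot q.
                  branch 1.2.1.1.1 (add \lnot r):
                    ○ open, literals {q=true, r=false}.
                  branch 1.2.1.1.2 (add \lnot q):
                    × closes — contains both q and \lnot q.
              branch 1.2.1.2 (add (s \land s)):
                (s \land s): α-rule — add s, s.
                (\lnot r \lor \lnot q): β-rule — branch into \lnot r  //  \lnot q.
                  branch 1.2.1.2.1 (add \lnot r):
                    ○ open, literals {r=false, s=true}.
                  branch 1.2.1.2.2 (add \lnot q):
                    ○ open, literals {q=false, r=false, s=true}.
          branch 1.2.2 (add \lnot (q \lor (s \land s)), \lnot (\lnot r \lor \lnot q)):
            \lnot (q \lor (s \land s)): α-rule — add \lnot q, \lnot (s \land s).
            \lnot (\lnot r \lor \lnot q): α-rule — add \lnot \lnot r, \lnot \lnot q.
            × closes — contains both r and \lnot r.
  branch 2 (add \lnot r):
    ○ open, literals {r=false}.
2 branches closed, 5 open.
An open branch gives a countermodel: p=false, r=false (unmentioned atoms arbitrary); under it the original formula is false.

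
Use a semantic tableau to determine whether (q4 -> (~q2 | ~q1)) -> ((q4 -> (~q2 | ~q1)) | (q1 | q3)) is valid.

Valid

Assume the negation and expand:
Initial set: {~((q4 -> (~q2 | ~q1)) -> ((q4 -> (~q2 | ~q1)) | (q1 | q3)))}.
~((q4 -> (~q2 | ~q1)) -> ((q4 -> (~q2 | ~q1)) | (q1 | q3))): α-rule — add (q4 -> (~q2 | ~q1)), ~((q4 -> (~q2 | ~q1)) | (q1 | q3)).
~((q4 -> (~q2 | ~q1)) | (q1 | q3)): α-rule — add ~(q4 -> (~q2 | ~q1)), ~(q1 | q3).
~(q4 -> (~q2 | ~q1)): α-rule — add q4, ~(~q2 | ~q1).
~(q1 | q3): α-rule — add ~q1, ~q3.
~(~q2 | ~q1): α-rule — add ~~q2, ~~q1.
× closes — contains both q1 and ~q1.
All 1 branch closes.
Every branch closed, so the negation is unsatisfiable and the formula is valid.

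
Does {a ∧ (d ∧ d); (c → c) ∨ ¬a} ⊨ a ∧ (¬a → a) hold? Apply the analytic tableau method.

Initial set: {(a ∧ (d ∧ d)); ((c → c) ∨ ¬a); ¬(a ∧ (¬a → a))}.
(a ∧ (d ∧ d)): α-rule — add a, (d ∧ d).
(d ∧ d): α-rule — add d, d.
((c → c) ∨ ¬a): β-rule — branch into (c → c)  //  ¬a.
  branch 1 (add (c → c)):
    ¬(a ∧ (¬a → a)): β-rule — branch into ¬a  //  ¬(¬a → a).
      branch 1.1 (add ¬a):
        × closes — contains both a and ¬a.
      branch 1.2 (add ¬(¬a → a)):
        ¬(¬a → a): α-rule — add ¬a, ¬a.
        × closes — contains both a and ¬a.
  branch 2 (add ¬a):
    × closes — contains both a and ¬a.
All 3 branches close.
Every branch closed, so the premises entail the conclusion.

Yes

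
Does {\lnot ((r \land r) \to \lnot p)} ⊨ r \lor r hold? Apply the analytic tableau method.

Initial set: {T \lnot ((r \land r) \to \lnot p); F (r \lor r)}.
T \lnot ((r \land r) \to \lnot p): α-rule — add T (r \land r), F \lnot p.
F (r \lor r): α-rule — add F r, F r.
T (r \land r): α-rule — add T r, T r.
× closes — contains both r and \lnot r.
All 1 branch closes.
Every branch closed, so the premises entail the conclusion.

Yes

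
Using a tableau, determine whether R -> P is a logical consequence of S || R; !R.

Initial set: {T (S || R); T !R; F (R -> P)}.
F (R -> P): α-rule — add T R, F P.
× closes — contains both R and !R.
All 1 branch closes.
Every branch closed, so the premises entail the conclusion.

Yes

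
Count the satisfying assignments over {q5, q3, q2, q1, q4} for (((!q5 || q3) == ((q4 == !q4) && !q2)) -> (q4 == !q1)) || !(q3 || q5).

Initial set: {((((!q5 || q3) == ((q4 == !q4) && !q2)) -> (q4 == !q1)) || !(q3 || q5))}.
((((!q5 || q3) == ((q4 == !q4) && !q2)) -> (q4 == !q1)) || !(q3 || q5)): β-rule — branch into (((!q5 || q3) == ((q4 == !q4) && !q2)) -> (q4 == !q1))  //  !(q3 || q5).
  branch 1 (add (((!q5 || q3) == ((q4 == !q4) && !q2)) -> (q4 == !q1))):
    (((!q5 || q3) == ((q4 == !q4) && !q2)) -> (q4 == !q1)): β-rule — branch into !((!q5 || q3) == ((q4 == !q4) && !q2))  //  (q4 == !q1).
      branch 1.1 (add !((!q5 || q3) == ((q4 == !q4) && !q2))):
        !((!q5 || q3) == ((q4 == !q4) && !q2)): β-rule — branch into (!q5 || q3), !((q4 == !q4) && !q2)  //  !(!q5 || q3), ((q4 == !q4) && !q2).
          branch 1.1.1 (add (!q5 || q3), !((q4 == !q4) && !q2)):
            (!q5 || q3): β-rule — branch into !q5  //  q3.
              branch 1.1.1.1 (add !q5):
                !((q4 == !q4) && !q2): β-rule — branch into !(q4 == !q4)  //  !!q2.
                  branch 1.1.1.1.1 (add !(q4 == !q4)):
                    !(q4 == !q4): β-rule — branch into q4, !!q4  //  !q4, !q4.
                      branch 1.1.1.1.1.1 (add q4, !!q4):
                        ○ open, literals {q4=true, q5=false}.
                      branch 1.1.1.1.1.2 (add !q4, !q4):
                        ○ open, literals {q4=false, q5=false}.
                  branch 1.1.1.1.2 (add !!q2):
                    ○ open, literals {q2=true, q5=false}.
              branch 1.1.1.2 (add q3):
                !((q4 == !q4) && !q2): β-rule — branch into !(q4 == !q4)  //  !!q2.
                  branch 1.1.1.2.1 (add !(q4 == !q4)):
                    !(q4 == !q4): β-rule — branch into q4, !!q4  //  !q4, !q4.
                      branch 1.1.1.2.1.1 (add q4, !!q4):
                        ○ open, literals {q3=true, q4=true}.
                      branch 1.1.1.2.1.2 (add !q4, !q4):
                        ○ open, literals {q3=true, q4=false}.
                  branch 1.1.1.2.2 (add !!q2):
                    ○ open, literals {q2=true, q3=true}.
          branch 1.1.2 (add !(!q5 || q3), ((q4 == !q4) && !q2)):
            !(!q5 || q3): α-rule — add !!q5, !q3.
            ((q4 == !q4) && !q2): α-rule — add (q4 == !q4), !q2.
            (q4 == !q4): β-rule — branch into q4, !q4  //  !q4, !!q4.
              branch 1.1.2.1 (add q4, !q4):
                × closes — contains both q4 and !q4.
              branch 1.1.2.2 (add !q4, !!q4):
                × closes — contains both q4 and !q4.
      branch 1.2 (add (q4 == !q1)):
        (q4 == !q1): β-rule — branch into q4, !q1  //  !q4, !!q1.
          branch 1.2.1 (add q4, !q1):
            ○ open, literals {q1=false, q4=true}.
          branch 1.2.2 (add !q4, !!q1):
            ○ open, literals {q1=true, q4=false}.
  branch 2 (add !(q3 || q5)):
    !(q3 || q5): α-rule — add !q3, !q5.
    ○ open, literals {q3=false, q5=false}.
2 branches closed, 9 open.
Each open branch fixes some atoms; the unmentioned ones are free. Counting distinct full assignments: branch {q4=true, q5=false} (q3, q2, q1) contributes 8 new; branch {q4=false, q5=false} (q3, q2, q1) contributes 8 new; branch {q2=true, q5=false} (q3, q1, q4) contributes 0 new; branch {q3=true, q4=true} (q5, q2, q1) contributes 4 new; branch {q3=true, q4=false} (q5, q2, q1) contributes 4 new; branch {q2=true, q3=true} (q5, q1, q4) contributes 0 new; branch {q1=false, q4=true} (q5, q3, q2) contributes 2 new; branch {q1=true, q4=false} (q5, q3, q2) contributes 2 new; branch {q3=false, q5=false} (q2, q1, q4) contributes 0 new. Total: 28.

28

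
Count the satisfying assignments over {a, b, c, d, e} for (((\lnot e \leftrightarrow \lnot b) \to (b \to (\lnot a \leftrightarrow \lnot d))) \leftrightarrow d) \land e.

8

Initial set: {((((\lnot e \leftrightarrow \lnot b) \to (b \to (\lnot a \leftrightarrow \lnot d))) \leftrightarrow d) \land e)}.
((((\lnot e \leftrightarrow \lnot b) \to (b \to (\lnot a \leftrightarrow \lnot d))) \leftrightarrow d) \land e): α-rule — add (((\lnot e \leftrightarrow \lnot b) \to (b \to (\lnot a \leftrightarrow \lnot d))) \leftrightarrow d), e.
(((\lnot e \leftrightarrow \lnot b) \to (b \to (\lnot a \leftrightarrow \lnot d))) \leftrightarrow d): β-rule — branch into ((\lnot e \leftrightarrow \lnot b) \to (b \to (\lnot a \leftrightarrow \lnot d))), d  //  \lnot ((\lnot e \leftrightarrow \lnot b) \to (b \to (\lnot a \leftrightarrow \lnot d))), \lnot d.
  branch 1 (add ((\lnot e \leftrightarrow \lnot b) \to (b \to (\lnot a \leftrightarrow \lnot d))), d):
    ((\lnot e \leftrightarrow \lnot b) \to (b \to (\lnot a \leftrightarrow \lnot d))): β-rule — branch into \lnot (\lnot e \leftrightarrow \lnot b)  //  (b \to (\lnot a \leftrightarrow \lnot d)).
      branch 1.1 (add \lnot (\lnot e \leftrightarrow \lnot b)):
        \lnot (\lnot e \leftrightarrow \lnot b): β-rule — branch into \lnot e, \lnot \lnot b  //  \lnot \lnot e, \lnot b.
          branch 1.1.1 (add \lnot e, \lnot \lnot b):
            × closes — contains both e and \lnot e.
          branch 1.1.2 (add \lnot \lnot e, \lnot b):
            ○ open, literals {b=0, d=1, e=1}.
      branch 1.2 (add (b \to (\lnot a \leftrightarrow \lnot d))):
        (b \to (\lnot a \leftrightarrow \lnot d)): β-rule — branch into \lnot b  //  (\lnot a \leftrightarrow \lnot d).
          branch 1.2.1 (add \lnot b):
            ○ open, literals {b=0, d=1, e=1}.
          branch 1.2.2 (add (\lnot a \leftrightarrow \lnot d)):
            (\lnot a \leftrightarrow \lnot d): β-rule — branch into \lnot a, \lnot d  //  \lnot \lnot a, \lnot \lnot d.
              branch 1.2.2.1 (add \lnot a, \lnot d):
                × closes — contains both d and \lnot d.
              branch 1.2.2.2 (add \lnot \lnot a, \lnot \lnot d):
                ○ open, literals {a=1, d=1, e=1}.
  branch 2 (add \lnot ((\lnot e \leftrightarrow \lnot b) \to (b \to (\lnot a \leftrightarrow \lnot d))), \lnot d):
    \lnot ((\lnot e \leftrightarrow \lnot b) \to (b \to (\lnot a \leftrightarrow \lnot d))): α-rule — add (\lnot e \leftrightarrow \lnot b), \lnot (b \to (\lnot a \leftrightarrow \lnot d)).
    \lnot (b \to (\lnot a \leftrightarrow \lnot d)): α-rule — add b, \lnot (\lnot a \leftrightarrow \lnot d).
    (\lnot e \leftrightarrow \lnot b): β-rule — branch into \lnot e, \lnot b  //  \lnot \lnot e, \lnot \lnot b.
      branch 2.1 (add \lnot e, \lnot b):
        × closes — contains both e and \lnot e.
      branch 2.2 (add \lnot \lnot e, \lnot \lnot b):
        \lnot (\lnot a \leftrightarrow \lnot d): β-rule — branch into \lnot a, \lnot \lnot d  //  \lnot \lnot a, \lnot d.
          branch 2.2.1 (add \lnot a, \lnot \lnot d):
            × closes — contains both d and \lnot d.
          branch 2.2.2 (add \lnot \lnot a, \lnot d):
            ○ open, literals {a=1, b=1, d=0, e=1}.
4 branches closed, 4 open.
Each open branch fixes some atoms; the unmentioned ones are free. Counting distinct full assignments: branch {b=0, d=1, e=1} (a, c) contributes 4 new; branch {b=0, d=1, e=1} (a, c) contributes 0 new; branch {a=1, d=1, e=1} (b, c) contributes 2 new; branch {a=1, b=1, d=0, e=1} (c) contributes 2 new. Total: 8.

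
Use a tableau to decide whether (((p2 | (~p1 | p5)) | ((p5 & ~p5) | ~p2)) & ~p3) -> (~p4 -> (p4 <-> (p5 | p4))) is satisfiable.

Satisfiable

Initial set: {((((p2 | (~p1 | p5)) | ((p5 & ~p5) | ~p2)) & ~p3) -> (~p4 -> (p4 <-> (p5 | p4))))}.
((((p2 | (~p1 | p5)) | ((p5 & ~p5) | ~p2)) & ~p3) -> (~p4 -> (p4 <-> (p5 | p4)))): β-rule — branch into ~(((p2 | (~p1 | p5)) | ((p5 & ~p5) | ~p2)) & ~p3)  //  (~p4 -> (p4 <-> (p5 | p4))).
  branch 1 (add ~(((p2 | (~p1 | p5)) | ((p5 & ~p5) | ~p2)) & ~p3)):
    ~(((p2 | (~p1 | p5)) | ((p5 & ~p5) | ~p2)) & ~p3): β-rule — branch into ~((p2 | (~p1 | p5)) | ((p5 & ~p5) | ~p2))  //  ~~p3.
      branch 1.1 (add ~((p2 | (~p1 | p5)) | ((p5 & ~p5) | ~p2))):
        ~((p2 | (~p1 | p5)) | ((p5 & ~p5) | ~p2)): α-rule — add ~(p2 | (~p1 | p5)), ~((p5 & ~p5) | ~p2).
        ~(p2 | (~p1 | p5)): α-rule — add ~p2, ~(~p1 | p5).
        ~((p5 & ~p5) | ~p2): α-rule — add ~(p5 & ~p5), ~~p2.
        × closes — contains both p2 and ~p2.
      branch 1.2 (add ~~p3):
        ○ open, literals {p3=1}.
  branch 2 (add (~p4 -> (p4 <-> (p5 | p4)))):
    (~p4 -> (p4 <-> (p5 | p4))): β-rule — branch into ~~p4  //  (p4 <-> (p5 | p4)).
      branch 2.1 (add ~~p4):
        ○ open, literals {p4=1}.
      branch 2.2 (add (p4 <-> (p5 | p4))):
        (p4 <-> (p5 | p4)): β-rule — branch into p4, (p5 | p4)  //  ~p4, ~(p5 | p4).
          branch 2.2.1 (add p4, (p5 | p4)):
            (p5 | p4): β-rule — branch into p5  //  p4.
              branch 2.2.1.1 (add p5):
                ○ open, literals {p4=1, p5=1}.
              branch 2.2.1.2 (add p4):
                ○ open, literals {p4=1}.
          branch 2.2.2 (add ~p4, ~(p5 | p4)):
            ~(p5 | p4): α-rule — add ~p5, ~p4.
            ○ open, literals {p4=0, p5=0}.
1 branch closed, 5 open.
An open branch gives a satisfying assignment: p3=1.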